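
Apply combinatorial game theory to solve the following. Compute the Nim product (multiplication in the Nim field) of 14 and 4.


Nim multiplication is bilinear over XOR: (u XOR v) * w = (u*w) XOR (v*w).
So we split each operand into its bit components and XOR the pairwise Nim products.
14 = 2 + 4 + 8 (as XOR of powers of 2).
4 = 4 (as XOR of powers of 2).
Using the standard Nim-product table on single bits:
  2*2 = 3,   2*4 = 8,   2*8 = 12,
  4*4 = 6,   4*8 = 11,  8*8 = 13,
and  1*x = x (identity), k*l = l*k (commutative).
Pairwise Nim products:
  2 * 4 = 8
  4 * 4 = 6
  8 * 4 = 11
XOR them: 8 XOR 6 XOR 11 = 5.
Result: 14 * 4 = 5 (in Nim).

5


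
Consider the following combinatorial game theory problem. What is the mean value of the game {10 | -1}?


Game = {10 | -1}, a switch {a | b} with numbers a > b.
Its thermograph has left wall a - t and right wall b + t, which meet at t = (a - b)/2, where both equal (a + b)/2. So the mast (mean value) is at (a + b)/2.
Mean = (10 + (-1))/2 = 9/2 = 9/2

9/2


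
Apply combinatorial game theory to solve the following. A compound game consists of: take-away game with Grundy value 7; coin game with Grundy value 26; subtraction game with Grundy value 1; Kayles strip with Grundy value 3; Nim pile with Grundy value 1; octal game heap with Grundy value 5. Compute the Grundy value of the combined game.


By the Sprague-Grundy theorem, the Grundy value of a sum of games is the XOR of individual Grundy values.
take-away game: Grundy value = 7. Running XOR: 0 XOR 7 = 7
coin game: Grundy value = 26. Running XOR: 7 XOR 26 = 29
subtraction game: Grundy value = 1. Running XOR: 29 XOR 1 = 28
Kayles strip: Grundy value = 3. Running XOR: 28 XOR 3 = 31
Nim pile: Grundy value = 1. Running XOR: 31 XOR 1 = 30
octal game heap: Grundy value = 5. Running XOR: 30 XOR 5 = 27
The combined Grundy value is 27.

27


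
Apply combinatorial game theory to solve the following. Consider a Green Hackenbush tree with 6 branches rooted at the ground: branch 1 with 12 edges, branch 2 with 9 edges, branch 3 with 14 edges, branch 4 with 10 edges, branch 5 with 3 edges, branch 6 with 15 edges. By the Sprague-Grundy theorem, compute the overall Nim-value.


The tree has 6 branches from the ground vertex.
In Green Hackenbush, the Nim-value of a simple path of length k is k.
Branch 1: length 12, Nim-value = 12
Branch 2: length 9, Nim-value = 9
Branch 3: length 14, Nim-value = 14
Branch 4: length 10, Nim-value = 10
Branch 5: length 3, Nim-value = 3
Branch 6: length 15, Nim-value = 15
Total Nim-value = XOR of all branch values:
0 XOR 12 = 12
12 XOR 9 = 5
5 XOR 14 = 11
11 XOR 10 = 1
1 XOR 3 = 2
2 XOR 15 = 13
Nim-value of the tree = 13

13


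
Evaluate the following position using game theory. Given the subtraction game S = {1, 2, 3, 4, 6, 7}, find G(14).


The subtraction set is S = {1, 2, 3, 4, 6, 7}.
G(k) = mex{ G(k - s) : s in S, s <= k }. We compute iteratively: G(0) = 0.
G(1) = mex({0}) = 1
G(2) = mex({0, 1}) = 2
G(3) = mex({0, 1, 2}) = 3
G(4) = mex({0, 1, 2, 3}) = 4
G(5) = mex({1, 2, 3, 4}) = 0
G(6) = mex({0, 2, 3, 4}) = 1
G(7) = mex({0, 1, 3, 4}) = 2
G(8) = mex({0, 1, 2, 4}) = 3
G(9) = mex({0, 1, 2, 3}) = 4
G(10) = mex({1, 2, 3, 4}) = 0
G(11) = mex({0, 2, 3, 4}) = 1
Observe that G(5)..G(11) = 0, 1, 2, 3, 4, 0, 1 repeats G(0)..G(6) = 0, 1, 2, 3, 4, 0, 1.
For k >= max(S) = 7, G(k) is determined by the previous 7 values G(k-7)..G(k-1); a window of 7 consecutive values has recurred shifted by 5, so by induction G(k + 5) = G(k) for all k >= 0: the sequence is periodic from the start with period 5.
One period: G(0..4) = 0, 1, 2, 3, 4.
14 mod 5 = 4, so G(14) = G(4) = 4.

4


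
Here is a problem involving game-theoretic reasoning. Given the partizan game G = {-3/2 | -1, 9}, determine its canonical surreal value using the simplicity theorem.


Left options: {-3/2}, max = -3/2
Right options: {-1, 9}, min = -1
All options are numbers and max(Left) < min(Right), so by the simplicity theorem the value is the simplest (earliest-born) number strictly between -3/2 and -1.
No integer lies strictly between -3/2 and -1, so the value is the dyadic rational m/2^k in the interval with the smallest k (then m odd); search k = 1, 2, ...:
Denominator 2: no odd multiple of 1/2 lies strictly between -3/2 and -1.
Denominator 4: -5/4 lies strictly between -3/2 and -1 -- found.
The simplest number in the interval is -5/4.
Game value = -5/4

-5/4


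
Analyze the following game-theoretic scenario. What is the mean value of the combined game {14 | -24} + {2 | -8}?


G1 = {14 | -24}, G2 = {2 | -8}
Each is a switch {a | b} with numbers a > b; its mean value is (a + b)/2, and mean value is additive over game sums: m(G1 + G2) = m(G1) + m(G2).
Mean of G1 = (14 + (-24))/2 = -10/2 = -5
Mean of G2 = (2 + (-8))/2 = -6/2 = -3
Mean of G1 + G2 = -5 + -3 = -8

-8


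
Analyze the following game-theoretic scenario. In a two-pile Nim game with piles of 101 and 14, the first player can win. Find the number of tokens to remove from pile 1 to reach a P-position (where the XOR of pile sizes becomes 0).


Piles: 101 and 14
Current XOR: 101 XOR 14 = 107 (non-zero, so this is an N-position).
To make the XOR zero, we need to find a move that balances the piles.
For pile 1 (size 101): target = 101 XOR 107 = 14
We reduce pile 1 from 101 to 14.
Tokens removed: 101 - 14 = 87
Verification: 14 XOR 14 = 0

87


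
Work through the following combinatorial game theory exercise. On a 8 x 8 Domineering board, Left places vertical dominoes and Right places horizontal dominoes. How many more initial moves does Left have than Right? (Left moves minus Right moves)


Board is 8 x 8 (rows x cols).
Left (vertical) placements: (rows-1) * cols = 7 * 8 = 56
Right (horizontal) placements: rows * (cols-1) = 8 * 7 = 56
Advantage = Left - Right = 56 - 56 = 0

0


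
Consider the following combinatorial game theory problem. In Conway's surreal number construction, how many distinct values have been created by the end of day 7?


Day 0: {|} = 0 is born. Count = 1.
Day n: the number of surreal numbers born by day n is 2^(n+1) - 1.
By day 0: 2^1 - 1 = 1
By day 1: 2^2 - 1 = 3
By day 2: 2^3 - 1 = 7
By day 3: 2^4 - 1 = 15
By day 4: 2^5 - 1 = 31
By day 5: 2^6 - 1 = 63
By day 6: 2^7 - 1 = 127
By day 7: 2^8 - 1 = 255
By day 7: 255 surreal numbers.

255


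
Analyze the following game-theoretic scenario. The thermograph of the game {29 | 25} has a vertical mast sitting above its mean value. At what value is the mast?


Game = {29 | 25}, a switch {a | b} with numbers a > b.
Its thermograph has left wall a - t and right wall b + t, which meet at t = (a - b)/2, where both equal (a + b)/2. So the mast (mean value) is at (a + b)/2.
Mean = (29 + (25))/2 = 54/2 = 27

27


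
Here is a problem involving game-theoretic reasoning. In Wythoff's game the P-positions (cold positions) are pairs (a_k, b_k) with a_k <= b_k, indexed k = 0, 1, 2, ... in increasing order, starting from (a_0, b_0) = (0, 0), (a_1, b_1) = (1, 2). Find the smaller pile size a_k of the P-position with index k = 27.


By Wythoff's theorem, a_k = floor(k * phi) and b_k = floor(k * phi^2) = a_k + k, where phi = (1 + sqrt(5))/2 is the golden ratio.
phi = (1 + sqrt(5))/2 = 1.618034
k = 27
k * phi = 27 * 1.618034 = 43.686918
a_27 = floor(k * phi) = 43

43


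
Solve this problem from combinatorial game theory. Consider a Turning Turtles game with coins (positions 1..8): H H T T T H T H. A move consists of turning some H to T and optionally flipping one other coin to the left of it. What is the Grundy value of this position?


Coins: H H T T T H T H
Key fact: a single head at position k behaves exactly like a Nim heap of size k (turning it to T and optionally flipping a coin at j < k corresponds to moving the heap from k to j, or to 0), and heads combine as a disjunctive sum (two heads at the same place would cancel, matching j XOR j = 0). So the Nim-value is the XOR of the 1-indexed positions of the heads.
Face-up positions (1-indexed): [1, 2, 6, 8]
XOR 0 with 1: 0 XOR 1 = 1
XOR 1 with 2: 1 XOR 2 = 3
XOR 3 with 6: 3 XOR 6 = 5
XOR 5 with 8: 5 XOR 8 = 13
Nim-value = 13

13


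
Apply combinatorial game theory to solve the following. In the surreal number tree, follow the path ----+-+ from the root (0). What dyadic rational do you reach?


Sign expansion: ----+-+
Rule: track bounds (lo, hi), initially (-inf, +inf). On '+', the current value becomes lo and we move to the simplest number in (value, hi): value + 1 if hi = +inf, otherwise the midpoint (value + hi)/2. On '-', the current value becomes hi and we move to value - 1 if lo = -inf, otherwise the midpoint (lo + value)/2.
Start at 0.
Step 1: sign = -, move left. Bounds: (-inf, 0). Value = -1
Step 2: sign = -, move left. Bounds: (-inf, -1). Value = -2
Step 3: sign = -, move left. Bounds: (-inf, -2). Value = -3
Step 4: sign = -, move left. Bounds: (-inf, -3). Value = -4
Step 5: sign = +, move right. Bounds: (-4, -3). Value = -7/2
Step 6: sign = -, move left. Bounds: (-4, -7/2). Value = -15/4
Step 7: sign = +, move right. Bounds: (-15/4, -7/2). Value = -29/8
The surreal number with sign expansion ----+-+ is -29/8.

-29/8


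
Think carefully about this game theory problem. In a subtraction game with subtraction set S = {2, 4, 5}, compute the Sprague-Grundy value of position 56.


The subtraction set is S = {2, 4, 5}.
G(k) = mex{ G(k - s) : s in S, s <= k }. We compute iteratively: G(0) = 0.
G(1) = mex({}) = 0
G(2) = mex({0}) = 1
G(3) = mex({0}) = 1
G(4) = mex({0, 1}) = 2
G(5) = mex({0, 1}) = 2
G(6) = mex({0, 1, 2}) = 3
G(7) = mex({1, 2}) = 0
G(8) = mex({1, 2, 3}) = 0
G(9) = mex({0, 2}) = 1
G(10) = mex({0, 2, 3}) = 1
G(11) = mex({0, 1, 3}) = 2
Observe that G(7)..G(11) = 0, 0, 1, 1, 2 repeats G(0)..G(4) = 0, 0, 1, 1, 2.
For k >= max(S) = 5, G(k) is determined by the previous 5 values G(k-5)..G(k-1); a window of 5 consecutive values has recurred shifted by 7, so by induction G(k + 7) = G(k) for all k >= 0: the sequence is periodic from the start with period 7.
One period: G(0..6) = 0, 0, 1, 1, 2, 2, 3.
56 mod 7 = 0, so G(56) = G(0) = 0.

0


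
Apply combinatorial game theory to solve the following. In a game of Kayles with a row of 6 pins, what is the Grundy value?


Kayles: a move removes 1 or 2 adjacent pins from a contiguous row.
Removing pins from a row of k leaves two independent rows (a, b) with a + b = k - 1 (one pin) or a + b = k - 2 (two pins); an end removal gives a = 0.
By Sprague-Grundy, G(k) = mex{ G(a) XOR G(b) } over all these splits. G(0) = 0.
G(1): splits (0,0):0^0=0 -> mex({0}) = 1
G(2): splits (0,1):0^1=1 (0,0):0^0=0 -> mex({0, 1}) = 2
G(3): splits (0,2):0^2=2 (1,1):1^1=0 (0,1):0^1=1 -> mex({0, 1, 2}) = 3
G(4): splits (0,3):0^3=3 (1,2):1^2=3 (0,2):0^2=2 (1,1):1^1=0 -> mex({0, 2, 3}) = 1
G(5): splits (0,4):0^1=1 (1,3):1^3=2 (2,2):2^2=0 (0,3):0^3=3 (1,2):1^2=3 -> mex({0, 1, 2, 3}) = 4
G(6) = mex({0, 1, 2, 4}) = 3
Therefore G(6) = 3.

3


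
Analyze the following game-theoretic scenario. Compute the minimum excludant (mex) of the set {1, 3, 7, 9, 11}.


Set = {1, 3, 7, 9, 11}
0 is NOT in the set. This is the mex.
mex = 0

0


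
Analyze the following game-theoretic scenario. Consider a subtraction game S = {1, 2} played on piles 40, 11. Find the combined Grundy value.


Subtraction set: {1, 2}
For this subtraction set, G(n) = n mod 3 (period = max + 1 = 3).
Pile 1 (size 40): G(40) = 40 mod 3 = 1
Pile 2 (size 11): G(11) = 11 mod 3 = 2
Total Grundy value = XOR of all: 1 XOR 2 = 3

3


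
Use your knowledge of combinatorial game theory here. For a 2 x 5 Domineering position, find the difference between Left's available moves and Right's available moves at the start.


Board is 2 x 5 (rows x cols).
Left (vertical) placements: (rows-1) * cols = 1 * 5 = 5
Right (horizontal) placements: rows * (cols-1) = 2 * 4 = 8
Advantage = Left - Right = 5 - 8 = -3

-3


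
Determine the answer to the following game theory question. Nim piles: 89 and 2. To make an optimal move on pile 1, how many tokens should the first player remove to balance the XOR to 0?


Piles: 89 and 2
Current XOR: 89 XOR 2 = 91 (non-zero, so this is an N-position).
To make the XOR zero, we need to find a move that balances the piles.
For pile 1 (size 89): target = 89 XOR 91 = 2
We reduce pile 1 from 89 to 2.
Tokens removed: 89 - 2 = 87
Verification: 2 XOR 2 = 0

87


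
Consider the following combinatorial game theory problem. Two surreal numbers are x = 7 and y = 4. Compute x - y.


x = 7, y = 4
x - y = 7 - 4 = 3

3


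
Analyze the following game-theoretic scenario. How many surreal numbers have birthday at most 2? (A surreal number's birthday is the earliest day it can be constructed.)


Day 0: {|} = 0 is born. Count = 1.
Day n: the number of surreal numbers born by day n is 2^(n+1) - 1.
By day 0: 2^1 - 1 = 1
By day 1: 2^2 - 1 = 3
By day 2: 2^3 - 1 = 7
By day 2: 7 surreal numbers.

7


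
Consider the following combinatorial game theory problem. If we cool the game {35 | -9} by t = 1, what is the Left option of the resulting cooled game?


Original game: {35 | -9} (a switch {a | b} with a > b).
Cooling by t (for t below the temperature (a - b)/2 = 22) taxes each move by t: {a | b} cooled by t is {a - t | b + t}.
Cooling amount: t = 1
Cooled Left option: 35 - 1 = 34
Cooled Right option: -9 + 1 = -8
Cooled game: {34 | -8}
Left option = 34

34


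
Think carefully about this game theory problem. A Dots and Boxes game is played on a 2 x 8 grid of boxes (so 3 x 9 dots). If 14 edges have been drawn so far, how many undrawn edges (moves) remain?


Grid: 2 x 8 boxes, i.e. 3 rows and 9 columns of dots.
Horizontal edges: (rows + 1) * cols = 3 * 8 = 24
Vertical edges: rows * (cols + 1) = 2 * 9 = 18
Total edges: 24 + 18 = 42
Edges drawn: 14
Remaining: 42 - 14 = 28

28


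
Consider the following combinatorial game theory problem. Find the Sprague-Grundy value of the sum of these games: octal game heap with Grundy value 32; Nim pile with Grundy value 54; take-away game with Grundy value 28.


By the Sprague-Grundy theorem, the Grundy value of a sum of games is the XOR of individual Grundy values.
octal game heap: Grundy value = 32. Running XOR: 0 XOR 32 = 32
Nim pile: Grundy value = 54. Running XOR: 32 XOR 54 = 22
take-away game: Grundy value = 28. Running XOR: 22 XOR 28 = 10
The combined Grundy value is 10.

10


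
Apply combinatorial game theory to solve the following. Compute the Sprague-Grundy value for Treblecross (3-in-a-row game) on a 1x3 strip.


Treblecross: place X on empty cells; 3-in-a-row wins.
Playing within two cells of an existing X lets the opponent win at once, so sensible play treats the cells i-2..i+2 around each X as dead. The player left with no safe cell loses, so this is a normal-play take-away game on strips of safe cells.
Placing X at cell i (0-indexed) of a strip of k safe cells leaves independent strips of sizes max(0, i-2) and max(0, k-i-3). Hence G(k) = mex{ G(max(0,i-2)) XOR G(max(0,k-i-3)) : 0 <= i < k }, with G(0) = 0.
G(1): splits (0,0):0^0=0 -> mex({0}) = 1
G(2): splits (0,0):0^0=0 -> mex({0}) = 1
G(3): splits (0,0):0^0=0 -> mex({0}) = 1
Therefore G(3) = 1.

1


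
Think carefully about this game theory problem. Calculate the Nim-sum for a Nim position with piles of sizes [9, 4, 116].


We need the XOR (exclusive or) of all pile sizes.
After XOR-ing pile 1 (size 9): 0 XOR 9 = 9
After XOR-ing pile 2 (size 4): 9 XOR 4 = 13
After XOR-ing pile 3 (size 116): 13 XOR 116 = 121
The Nim-value of this position is 121.

121


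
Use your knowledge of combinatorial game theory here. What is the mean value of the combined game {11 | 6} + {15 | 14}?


G1 = {11 | 6}, G2 = {15 | 14}
Each is a switch {a | b} with numbers a > b; its mean value is (a + b)/2, and mean value is additive over game sums: m(G1 + G2) = m(G1) + m(G2).
Mean of G1 = (11 + (6))/2 = 17/2 = 17/2
Mean of G2 = (15 + (14))/2 = 29/2 = 29/2
Mean of G1 + G2 = 17/2 + 29/2 = 23

23


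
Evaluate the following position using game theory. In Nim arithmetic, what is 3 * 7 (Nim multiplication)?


Nim multiplication is bilinear over XOR: (u XOR v) * w = (u*w) XOR (v*w).
So we split each operand into its bit components and XOR the pairwise Nim products.
3 = 1 + 2 (as XOR of powers of 2).
7 = 1 + 2 + 4 (as XOR of powers of 2).
Using the standard Nim-product table on single bits:
  2*2 = 3,   2*4 = 8,   2*8 = 12,
  4*4 = 6,   4*8 = 11,  8*8 = 13,
and  1*x = x (identity), k*l = l*k (commutative).
Pairwise Nim products:
  1 * 1 = 1
  1 * 2 = 2
  1 * 4 = 4
  2 * 1 = 2
  2 * 2 = 3
  2 * 4 = 8
XOR them: 1 XOR 2 XOR 4 XOR 2 XOR 3 XOR 8 = 14.
Result: 3 * 7 = 14 (in Nim).

14


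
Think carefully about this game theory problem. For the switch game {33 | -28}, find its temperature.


The game is {33 | -28}, a switch {a | b} with numbers a > b.
Cooling {a | b} by t gives {a - t | b + t}, which stops being hot when a - t = b + t, i.e. at t = (a - b)/2. So the temperature of a switch is (a - b)/2.
Temperature = (Left option - Right option) / 2
= (33 - (-28)) / 2
= 61 / 2
= 61/2

61/2


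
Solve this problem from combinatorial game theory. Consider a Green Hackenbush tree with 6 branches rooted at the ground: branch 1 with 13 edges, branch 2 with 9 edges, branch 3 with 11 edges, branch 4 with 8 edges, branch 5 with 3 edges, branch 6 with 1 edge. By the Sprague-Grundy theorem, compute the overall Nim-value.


The tree has 6 branches from the ground vertex.
In Green Hackenbush, the Nim-value of a simple path of length k is k.
Branch 1: length 13, Nim-value = 13
Branch 2: length 9, Nim-value = 9
Branch 3: length 11, Nim-value = 11
Branch 4: length 8, Nim-value = 8
Branch 5: length 3, Nim-value = 3
Branch 6: length 1, Nim-value = 1
Total Nim-value = XOR of all branch values:
0 XOR 13 = 13
13 XOR 9 = 4
4 XOR 11 = 15
15 XOR 8 = 7
7 XOR 3 = 4
4 XOR 1 = 5
Nim-value of the tree = 5

5


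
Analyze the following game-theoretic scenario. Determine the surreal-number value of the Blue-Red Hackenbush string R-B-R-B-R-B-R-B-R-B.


Edges (from ground): R-B-R-B-R-B-R-B-R-B
By Berlekamp's sign-expansion rule, a Blue-Red Hackenbush stalk has the value of the surreal number whose sign sequence is the edge sequence with B -> + and R -> -.
Sign sequence: -+-+-+-+-+
Trace the sign expansion in the surreal number tree, starting from 0:
Edge 1: R (sign -) -> bounds (-inf, 0), value = -1
Edge 2: B (sign +) -> bounds (-1, 0), value = -1/2
Edge 3: R (sign -) -> bounds (-1, -1/2), value = -3/4
Edge 4: B (sign +) -> bounds (-3/4, -1/2), value = -5/8
Edge 5: R (sign -) -> bounds (-3/4, -5/8), value = -11/16
Edge 6: B (sign +) -> bounds (-11/16, -5/8), value = -21/32
Edge 7: R (sign -) -> bounds (-11/16, -21/32), value = -43/64
Edge 8: B (sign +) -> bounds (-43/64, -21/32), value = -85/128
Edge 9: R (sign -) -> bounds (-43/64, -85/128), value = -171/256
Edge 10: B (sign +) -> bounds (-171/256, -85/128), value = -341/512
Game value = -341/512

-341/512


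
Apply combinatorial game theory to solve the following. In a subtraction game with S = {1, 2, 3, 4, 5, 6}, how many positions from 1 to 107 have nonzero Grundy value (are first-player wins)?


Subtraction set S = {1, 2, 3, 4, 5, 6}, so G(n) = n mod 7.
G(n) = 0 when n is a multiple of 7.
Multiples of 7 in [1, 107]: 15
N-positions (nonzero Grundy) = 107 - 15 = 92

92


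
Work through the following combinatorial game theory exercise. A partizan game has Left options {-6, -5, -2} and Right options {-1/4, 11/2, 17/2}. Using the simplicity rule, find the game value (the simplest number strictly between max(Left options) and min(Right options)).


Left options: {-6, -5, -2}, max = -2
Right options: {-1/4, 11/2, 17/2}, min = -1/4
All options are numbers and max(Left) < min(Right), so by the simplicity theorem the value is the simplest (earliest-born) number strictly between -2 and -1/4.
The only integer strictly between -2 and -1/4 is -1.
No non-integer in the interval can be simpler: if x is a non-integer in the interval, then floor(x) or ceil(x) also lies in the interval (the interval contains an integer), and both are proper prefixes of x's sign expansion, i.e. born earlier. So the game value is -1.
Game value = -1

-1


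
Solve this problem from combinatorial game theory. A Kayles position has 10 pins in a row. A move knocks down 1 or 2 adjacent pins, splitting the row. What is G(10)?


Kayles: a move removes 1 or 2 adjacent pins from a contiguous row.
Removing pins from a row of k leaves two independent rows (a, b) with a + b = k - 1 (one pin) or a + b = k - 2 (two pins); an end removal gives a = 0.
By Sprague-Grundy, G(k) = mex{ G(a) XOR G(b) } over all these splits. G(0) = 0.
G(1): splits (0,0):0^0=0 -> mex({0}) = 1
G(2): splits (0,1):0^1=1 (0,0):0^0=0 -> mex({0, 1}) = 2
G(3): splits (0,2):0^2=2 (1,1):1^1=0 (0,1):0^1=1 -> mex({0, 1, 2}) = 3
G(4): splits (0,3):0^3=3 (1,2):1^2=3 (0,2):0^2=2 (1,1):1^1=0 -> mex({0, 2, 3}) = 1
G(5): splits (0,4):0^1=1 (1,3):1^3=2 (2,2):2^2=0 (0,3):0^3=3 (1,2):1^2=3 -> mex({0, 1, 2, 3}) = 4
G(6) = mex({0, 1, 2, 4}) = 3
G(7) = mex({0, 1, 3, 4, 5}) = 2
G(8) = mex({0, 2, 3, 5, 6}) = 1
G(9) = mex({0, 1, 2, 3, 6, 7}) = 4
G(10) = mex({0, 1, 3, 4, 5, 7}) = 2
Therefore G(10) = 2.

2


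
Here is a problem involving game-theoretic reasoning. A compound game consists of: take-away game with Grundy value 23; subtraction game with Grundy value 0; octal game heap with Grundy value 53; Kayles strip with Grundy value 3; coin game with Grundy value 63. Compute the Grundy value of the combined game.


By the Sprague-Grundy theorem, the Grundy value of a sum of games is the XOR of individual Grundy values.
take-away game: Grundy value = 23. Running XOR: 0 XOR 23 = 23
subtraction game: Grundy value = 0. Running XOR: 23 XOR 0 = 23
octal game heap: Grundy value = 53. Running XOR: 23 XOR 53 = 34
Kayles strip: Grundy value = 3. Running XOR: 34 XOR 3 = 33
coin game: Grundy value = 63. Running XOR: 33 XOR 63 = 30
The combined Grundy value is 30.

30


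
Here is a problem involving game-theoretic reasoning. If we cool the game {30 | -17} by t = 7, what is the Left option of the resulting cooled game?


Original game: {30 | -17} (a switch {a | b} with a > b).
Cooling by t (for t below the temperature (a - b)/2 = 47/2) taxes each move by t: {a | b} cooled by t is {a - t | b + t}.
Cooling amount: t = 7
Cooled Left option: 30 - 7 = 23
Cooled Right option: -17 + 7 = -10
Cooled game: {23 | -10}
Left option = 23

23


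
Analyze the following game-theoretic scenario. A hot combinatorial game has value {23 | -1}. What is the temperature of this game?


The game is {23 | -1}, a switch {a | b} with numbers a > b.
Cooling {a | b} by t gives {a - t | b + t}, which stops being hot when a - t = b + t, i.e. at t = (a - b)/2. So the temperature of a switch is (a - b)/2.
Temperature = (Left option - Right option) / 2
= (23 - (-1)) / 2
= 24 / 2
= 12

12


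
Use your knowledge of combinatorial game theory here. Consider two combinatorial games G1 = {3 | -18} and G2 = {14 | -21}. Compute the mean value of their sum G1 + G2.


G1 = {3 | -18}, G2 = {14 | -21}
Each is a switch {a | b} with numbers a > b; its mean value is (a + b)/2, and mean value is additive over game sums: m(G1 + G2) = m(G1) + m(G2).
Mean of G1 = (3 + (-18))/2 = -15/2 = -15/2
Mean of G2 = (14 + (-21))/2 = -7/2 = -7/2
Mean of G1 + G2 = -15/2 + -7/2 = -11

-11


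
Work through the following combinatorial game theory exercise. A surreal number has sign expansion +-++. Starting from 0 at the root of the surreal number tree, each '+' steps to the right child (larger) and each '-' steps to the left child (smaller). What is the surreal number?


Sign expansion: +-++
Rule: track bounds (lo, hi), initially (-inf, +inf). On '+', the current value becomes lo and we move to the simplest number in (value, hi): value + 1 if hi = +inf, otherwise the midpoint (value + hi)/2. On '-', the current value becomes hi and we move to value - 1 if lo = -inf, otherwise the midpoint (lo + value)/2.
Start at 0.
Step 1: sign = +, move right. Bounds: (0, +inf). Value = 1
Step 2: sign = -, move left. Bounds: (0, 1). Value = 1/2
Step 3: sign = +, move right. Bounds: (1/2, 1). Value = 3/4
Step 4: sign = +, move right. Bounds: (3/4, 1). Value = 7/8
The surreal number with sign expansion +-++ is 7/8.

7/8


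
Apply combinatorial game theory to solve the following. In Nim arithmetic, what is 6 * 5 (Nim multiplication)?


Nim multiplication is bilinear over XOR: (u XOR v) * w = (u*w) XOR (v*w).
So we split each operand into its bit components and XOR the pairwise Nim products.
6 = 2 + 4 (as XOR of powers of 2).
5 = 1 + 4 (as XOR of powers of 2).
Using the standard Nim-product table on single bits:
  2*2 = 3,   2*4 = 8,   2*8 = 12,
  4*4 = 6,   4*8 = 11,  8*8 = 13,
and  1*x = x (identity), k*l = l*k (commutative).
Pairwise Nim products:
  2 * 1 = 2
  2 * 4 = 8
  4 * 1 = 4
  4 * 4 = 6
XOR them: 2 XOR 8 XOR 4 XOR 6 = 8.
Result: 6 * 5 = 8 (in Nim).

8


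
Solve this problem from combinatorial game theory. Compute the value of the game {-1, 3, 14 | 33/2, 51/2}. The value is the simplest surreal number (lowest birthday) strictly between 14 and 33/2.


Left options: {-1, 3, 14}, max = 14
Right options: {33/2, 51/2}, min = 33/2
All options are numbers and max(Left) < min(Right), so by the simplicity theorem the value is the simplest (earliest-born) number strictly between 14 and 33/2.
Integers 15 through 16 all lie strictly between 14 and 33/2.
Among integers, the simplest (lowest birthday = smallest |n|; 0 is born on day 0, +-n on day n) is 15.
No non-integer in the interval can be simpler: if x is a non-integer in the interval, then floor(x) or ceil(x) also lies in the interval (the interval contains an integer), and both are proper prefixes of x's sign expansion, i.e. born earlier. So the game value is 15.
Game value = 15

15


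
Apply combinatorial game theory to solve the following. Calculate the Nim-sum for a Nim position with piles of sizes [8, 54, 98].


We need the XOR (exclusive or) of all pile sizes.
After XOR-ing pile 1 (size 8): 0 XOR 8 = 8
After XOR-ing pile 2 (size 54): 8 XOR 54 = 62
After XOR-ing pile 3 (size 98): 62 XOR 98 = 92
The Nim-value of this position is 92.

92


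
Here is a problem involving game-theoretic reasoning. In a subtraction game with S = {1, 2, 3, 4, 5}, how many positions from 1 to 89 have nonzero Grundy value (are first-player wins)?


Subtraction set S = {1, 2, 3, 4, 5}, so G(n) = n mod 6.
G(n) = 0 when n is a multiple of 6.
Multiples of 6 in [1, 89]: 14
N-positions (nonzero Grundy) = 89 - 14 = 75

75


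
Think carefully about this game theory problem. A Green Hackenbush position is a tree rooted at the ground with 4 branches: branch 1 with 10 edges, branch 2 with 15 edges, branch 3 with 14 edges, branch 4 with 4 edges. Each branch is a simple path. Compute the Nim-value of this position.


The tree has 4 branches from the ground vertex.
In Green Hackenbush, the Nim-value of a simple path of length k is k.
Branch 1: length 10, Nim-value = 10
Branch 2: length 15, Nim-value = 15
Branch 3: length 14, Nim-value = 14
Branch 4: length 4, Nim-value = 4
Total Nim-value = XOR of all branch values:
0 XOR 10 = 10
10 XOR 15 = 5
5 XOR 14 = 11
11 XOR 4 = 15
Nim-value of the tree = 15

15


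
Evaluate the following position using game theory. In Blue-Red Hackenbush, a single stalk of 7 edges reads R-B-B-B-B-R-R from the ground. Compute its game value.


Edges (from ground): R-B-B-B-B-R-R
By Berlekamp's sign-expansion rule, a Blue-Red Hackenbush stalk has the value of the surreal number whose sign sequence is the edge sequence with B -> + and R -> -.
Sign sequence: -++++--
Trace the sign expansion in the surreal number tree, starting from 0:
Edge 1: R (sign -) -> bounds (-inf, 0), value = -1
Edge 2: B (sign +) -> bounds (-1, 0), value = -1/2
Edge 3: B (sign +) -> bounds (-1/2, 0), value = -1/4
Edge 4: B (sign +) -> bounds (-1/4, 0), value = -1/8
Edge 5: B (sign +) -> bounds (-1/8, 0), value = -1/16
Edge 6: R (sign -) -> bounds (-1/8, -1/16), value = -3/32
Edge 7: R (sign -) -> bounds (-1/8, -3/32), value = -7/64
Game value = -7/64

-7/64


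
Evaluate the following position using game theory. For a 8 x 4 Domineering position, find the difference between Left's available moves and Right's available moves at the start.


Board is 8 x 4 (rows x cols).
Left (vertical) placements: (rows-1) * cols = 7 * 4 = 28
Right (horizontal) placements: rows * (cols-1) = 8 * 3 = 24
Advantage = Left - Right = 28 - 24 = 4

4


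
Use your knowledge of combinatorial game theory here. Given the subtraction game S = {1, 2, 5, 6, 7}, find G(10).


The subtraction set is S = {1, 2, 5, 6, 7}.
G(k) = mex{ G(k - s) : s in S, s <= k }. We compute iteratively: G(0) = 0.
G(1) = mex({0}) = 1
G(2) = mex({0, 1}) = 2
G(3) = mex({1, 2}) = 0
G(4) = mex({0, 2}) = 1
G(5) = mex({0, 1}) = 2
G(6) = mex({0, 1, 2}) = 3
G(7) = mex({0, 1, 2, 3}) = 4
G(8) = mex({0, 1, 2, 3, 4}) = 5
G(9) = mex({0, 1, 2, 4, 5}) = 3
G(10) = mex({0, 1, 2, 3, 5}) = 4
Therefore G(10) = 4.

4


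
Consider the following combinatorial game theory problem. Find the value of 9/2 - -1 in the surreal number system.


x = 9/2, y = -1
Converting to common denominator: 2
x = 9/2, y = -2/2
x - y = 9/2 - -1 = 11/2

11/2


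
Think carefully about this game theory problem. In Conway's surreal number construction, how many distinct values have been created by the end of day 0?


Day 0: {|} = 0 is born. Count = 1.
Day n: the number of surreal numbers born by day n is 2^(n+1) - 1.
By day 0: 2^1 - 1 = 1
By day 0: 1 surreal numbers.

1


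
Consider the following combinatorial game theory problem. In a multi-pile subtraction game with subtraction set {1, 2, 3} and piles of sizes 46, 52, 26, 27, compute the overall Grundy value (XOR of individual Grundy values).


Subtraction set: {1, 2, 3}
For this subtraction set, G(n) = n mod 4 (period = max + 1 = 4).
Pile 1 (size 46): G(46) = 46 mod 4 = 2
Pile 2 (size 52): G(52) = 52 mod 4 = 0
Pile 3 (size 26): G(26) = 26 mod 4 = 2
Pile 4 (size 27): G(27) = 27 mod 4 = 3
Total Grundy value = XOR of all: 2 XOR 0 XOR 2 XOR 3 = 3

3


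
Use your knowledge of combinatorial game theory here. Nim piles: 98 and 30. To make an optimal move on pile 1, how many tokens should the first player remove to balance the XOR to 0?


Piles: 98 and 30
Current XOR: 98 XOR 30 = 124 (non-zero, so this is an N-position).
To make the XOR zero, we need to find a move that balances the piles.
For pile 1 (size 98): target = 98 XOR 124 = 30
We reduce pile 1 from 98 to 30.
Tokens removed: 98 - 30 = 68
Verification: 30 XOR 30 = 0

68


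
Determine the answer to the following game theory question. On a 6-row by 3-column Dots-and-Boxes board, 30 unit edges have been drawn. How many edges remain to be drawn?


Grid: 6 x 3 boxes, i.e. 7 rows and 4 columns of dots.
Horizontal edges: (rows + 1) * cols = 7 * 3 = 21
Vertical edges: rows * (cols + 1) = 6 * 4 = 24
Total edges: 21 + 24 = 45
Edges drawn: 30
Remaining: 45 - 30 = 15

15


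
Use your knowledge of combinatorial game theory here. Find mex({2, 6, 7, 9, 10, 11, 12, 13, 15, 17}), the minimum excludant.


Set = {2, 6, 7, 9, 10, 11, 12, 13, 15, 17}
0 is NOT in the set. This is the mex.
mex = 0

0


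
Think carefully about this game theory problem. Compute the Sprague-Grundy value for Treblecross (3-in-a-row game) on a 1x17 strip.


Treblecross: place X on empty cells; 3-in-a-row wins.
Playing within two cells of an existing X lets the opponent win at once, so sensible play treats the cells i-2..i+2 around each X as dead. The player left with no safe cell loses, so this is a normal-play take-away game on strips of safe cells.
Placing X at cell i (0-indexed) of a strip of k safe cells leaves independent strips of sizes max(0, i-2) and max(0, k-i-3). Hence G(k) = mex{ G(max(0,i-2)) XOR G(max(0,k-i-3)) : 0 <= i < k }, with G(0) = 0.
G(1): splits (0,0):0^0=0 -> mex({0}) = 1
G(2): splits (0,0):0^0=0 -> mex({0}) = 1
G(3): splits (0,0):0^0=0 -> mex({0}) = 1
G(4): splits (0,1):0^1=1 (0,0):0^0=0 -> mex({0, 1}) = 2
G(5): splits (0,2):0^1=1 (0,1):0^1=1 (0,0):0^0=0 -> mex({0, 1}) = 2
G(6) = mex({1}) = 0
G(7) = mex({0, 1, 2}) = 3
G(8) = mex({0, 1, 2}) = 3
G(9) = mex({0, 2}) = 1
G(10) = mex({0, 2, 3}) = 1
G(11) = mex({0, 3}) = 1
G(12) = mex({1, 3}) = 0
G(13) = mex({0, 1, 2, 3}) = 4
G(14) = mex({0, 1, 2}) = 3
G(15) = mex({0, 1, 2}) = 3
G(16) = mex({0, 1, 2, 4}) = 3
G(17) = mex({0, 1, 3, 4}) = 2
Therefore G(17) = 2.

2


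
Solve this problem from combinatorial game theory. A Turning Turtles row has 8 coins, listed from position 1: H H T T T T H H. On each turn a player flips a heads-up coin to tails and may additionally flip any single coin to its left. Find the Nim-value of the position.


Coins: H H T T T T H H
Key fact: a single head at position k behaves exactly like a Nim heap of size k (turning it to T and optionally flipping a coin at j < k corresponds to moving the heap from k to j, or to 0), and heads combine as a disjunctive sum (two heads at the same place would cancel, matching j XOR j = 0). So the Nim-value is the XOR of the 1-indexed positions of the heads.
Face-up positions (1-indexed): [1, 2, 7, 8]
XOR 0 with 1: 0 XOR 1 = 1
XOR 1 with 2: 1 XOR 2 = 3
XOR 3 with 7: 3 XOR 7 = 4
XOR 4 with 8: 4 XOR 8 = 12
Nim-value = 12

12


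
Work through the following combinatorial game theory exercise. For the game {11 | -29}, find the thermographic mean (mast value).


Game = {11 | -29}, a switch {a | b} with numbers a > b.
Its thermograph has left wall a - t and right wall b + t, which meet at t = (a - b)/2, where both equal (a + b)/2. So the mast (mean value) is at (a + b)/2.
Mean = (11 + (-29))/2 = -18/2 = -9

-9


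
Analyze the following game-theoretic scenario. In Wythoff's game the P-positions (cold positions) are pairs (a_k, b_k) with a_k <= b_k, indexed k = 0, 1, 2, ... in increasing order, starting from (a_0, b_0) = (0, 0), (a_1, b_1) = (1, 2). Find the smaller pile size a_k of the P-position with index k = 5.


By Wythoff's theorem, a_k = floor(k * phi) and b_k = floor(k * phi^2) = a_k + k, where phi = (1 + sqrt(5))/2 is the golden ratio.
phi = (1 + sqrt(5))/2 = 1.618034
k = 5
k * phi = 5 * 1.618034 = 8.090170
a_5 = floor(k * phi) = 8

8


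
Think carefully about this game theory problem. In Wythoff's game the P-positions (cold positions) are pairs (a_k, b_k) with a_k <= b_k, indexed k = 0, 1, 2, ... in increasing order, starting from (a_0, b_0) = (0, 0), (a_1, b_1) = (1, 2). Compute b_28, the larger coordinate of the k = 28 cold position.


By Wythoff's theorem, a_k = floor(k * phi) and b_k = floor(k * phi^2) = a_k + k, where phi = (1 + sqrt(5))/2 is the golden ratio.
phi = (1 + sqrt(5))/2 = 1.618034
phi^2 = phi + 1 = 2.618034
k = 28
k * phi^2 = 28 * 2.618034 = 73.304952
b_28 = floor(k * phi^2) = 73 (check: a_28 + k = 45 + 28 = 73)

73


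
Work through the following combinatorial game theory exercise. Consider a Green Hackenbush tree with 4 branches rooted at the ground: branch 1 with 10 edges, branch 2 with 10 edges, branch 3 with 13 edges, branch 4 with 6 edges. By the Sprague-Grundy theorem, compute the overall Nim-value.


The tree has 4 branches from the ground vertex.
In Green Hackenbush, the Nim-value of a simple path of length k is k.
Branch 1: length 10, Nim-value = 10
Branch 2: length 10, Nim-value = 10
Branch 3: length 13, Nim-value = 13
Branch 4: length 6, Nim-value = 6
Total Nim-value = XOR of all branch values:
0 XOR 10 = 10
10 XOR 10 = 0
0 XOR 13 = 13
13 XOR 6 = 11
Nim-value of the tree = 11

11


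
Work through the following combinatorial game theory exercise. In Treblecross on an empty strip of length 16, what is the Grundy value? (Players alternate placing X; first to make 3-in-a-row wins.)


Treblecross: place X on empty cells; 3-in-a-row wins.
Playing within two cells of an existing X lets the opponent win at once, so sensible play treats the cells i-2..i+2 around each X as dead. The player left with no safe cell loses, so this is a normal-play take-away game on strips of safe cells.
Placing X at cell i (0-indexed) of a strip of k safe cells leaves independent strips of sizes max(0, i-2) and max(0, k-i-3). Hence G(k) = mex{ G(max(0,i-2)) XOR G(max(0,k-i-3)) : 0 <= i < k }, with G(0) = 0.
G(1): splits (0,0):0^0=0 -> mex({0}) = 1
G(2): splits (0,0):0^0=0 -> mex({0}) = 1
G(3): splits (0,0):0^0=0 -> mex({0}) = 1
G(4): splits (0,1):0^1=1 (0,0):0^0=0 -> mex({0, 1}) = 2
G(5): splits (0,2):0^1=1 (0,1):0^1=1 (0,0):0^0=0 -> mex({0, 1}) = 2
G(6) = mex({1}) = 0
G(7) = mex({0, 1, 2}) = 3
G(8) = mex({0, 1, 2}) = 3
G(9) = mex({0, 2}) = 1
G(10) = mex({0, 2, 3}) = 1
G(11) = mex({0, 3}) = 1
G(12) = mex({1, 3}) = 0
G(13) = mex({0, 1, 2, 3}) = 4
G(14) = mex({0, 1, 2}) = 3
G(15) = mex({0, 1, 2}) = 3
G(16) = mex({0, 1, 2, 4}) = 3
Therefore G(16) = 3.

3


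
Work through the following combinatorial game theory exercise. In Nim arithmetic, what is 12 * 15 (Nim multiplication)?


Nim multiplication is bilinear over XOR: (u XOR v) * w = (u*w) XOR (v*w).
So we split each operand into its bit components and XOR the pairwise Nim products.
12 = 4 + 8 (as XOR of powers of 2).
15 = 1 + 2 + 4 + 8 (as XOR of powers of 2).
Using the standard Nim-product table on single bits:
  2*2 = 3,   2*4 = 8,   2*8 = 12,
  4*4 = 6,   4*8 = 11,  8*8 = 13,
and  1*x = x (identity), k*l = l*k (commutative).
Pairwise Nim products:
  4 * 1 = 4
  4 * 2 = 8
  4 * 4 = 6
  4 * 8 = 11
  8 * 1 = 8
  8 * 2 = 12
  8 * 4 = 11
  8 * 8 = 13
XOR them: 4 XOR 8 XOR 6 XOR 11 XOR 8 XOR 12 XOR 11 XOR 13 = 3.
Result: 12 * 15 = 3 (in Nim).

3


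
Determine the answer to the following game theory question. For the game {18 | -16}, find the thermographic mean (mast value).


Game = {18 | -16}, a switch {a | b} with numbers a > b.
Its thermograph has left wall a - t and right wall b + t, which meet at t = (a - b)/2, where both equal (a + b)/2. So the mast (mean value) is at (a + b)/2.
Mean = (18 + (-16))/2 = 2/2 = 1

1


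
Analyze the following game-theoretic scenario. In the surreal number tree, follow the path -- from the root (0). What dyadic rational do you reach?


Sign expansion: --
Rule: track bounds (lo, hi), initially (-inf, +inf). On '+', the current value becomes lo and we move to the simplest number in (value, hi): value + 1 if hi = +inf, otherwise the midpoint (value + hi)/2. On '-', the current value becomes hi and we move to value - 1 if lo = -inf, otherwise the midpoint (lo + value)/2.
Start at 0.
Step 1: sign = -, move left. Bounds: (-inf, 0). Value = -1
Step 2: sign = -, move left. Bounds: (-inf, -1). Value = -2
The surreal number with sign expansion -- is -2.

-2


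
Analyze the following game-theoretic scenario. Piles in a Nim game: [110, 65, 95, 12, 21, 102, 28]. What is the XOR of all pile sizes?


We need the XOR (exclusive or) of all pile sizes.
After XOR-ing pile 1 (size 110): 0 XOR 110 = 110
After XOR-ing pile 2 (size 65): 110 XOR 65 = 47
After XOR-ing pile 3 (size 95): 47 XOR 95 = 112
After XOR-ing pile 4 (size 12): 112 XOR 12 = 124
After XOR-ing pile 5 (size 21): 124 XOR 21 = 105
After XOR-ing pile 6 (size 102): 105 XOR 102 = 15
After XOR-ing pile 7 (size 28): 15 XOR 28 = 19
The Nim-value of this position is 19.

19


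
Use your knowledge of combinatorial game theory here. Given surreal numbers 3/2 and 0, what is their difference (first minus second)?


x = 3/2, y = 0
Converting to common denominator: 2
x = 3/2, y = 0/2
x - y = 3/2 - 0 = 3/2

3/2


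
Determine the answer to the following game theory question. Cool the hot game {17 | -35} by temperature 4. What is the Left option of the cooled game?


Original game: {17 | -35} (a switch {a | b} with a > b).
Cooling by t (for t below the temperature (a - b)/2 = 26) taxes each move by t: {a | b} cooled by t is {a - t | b + t}.
Cooling amount: t = 4
Cooled Left option: 17 - 4 = 13
Cooled Right option: -35 + 4 = -31
Cooled game: {13 | -31}
Left option = 13

13


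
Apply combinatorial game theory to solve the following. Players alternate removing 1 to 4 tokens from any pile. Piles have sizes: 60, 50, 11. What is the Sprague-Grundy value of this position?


Subtraction set: {1, 2, 3, 4}
For this subtraction set, G(n) = n mod 5 (period = max + 1 = 5).
Pile 1 (size 60): G(60) = 60 mod 5 = 0
Pile 2 (size 50): G(50) = 50 mod 5 = 0
Pile 3 (size 11): G(11) = 11 mod 5 = 1
Total Grundy value = XOR of all: 0 XOR 0 XOR 1 = 1

1
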